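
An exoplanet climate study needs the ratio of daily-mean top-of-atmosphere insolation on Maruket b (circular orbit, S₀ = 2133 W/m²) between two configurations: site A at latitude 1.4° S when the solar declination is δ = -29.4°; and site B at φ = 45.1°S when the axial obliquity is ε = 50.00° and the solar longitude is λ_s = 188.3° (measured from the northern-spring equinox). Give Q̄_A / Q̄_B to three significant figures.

— Configuration A (φ=-1.4°):
cos H₀ = −tan(-1.4°) tan(-29.400°) = -0.0138, H₀ = 1.5846 rad.
Bracket: H₀ sin φ sin δ + cos φ cos δ sin H₀ = 1.5846×-0.02443×-0.49090 + 0.99970×0.87121×0.99991 = 0.019004 + 0.870870 = 0.889874.
Q̄ = (S₀/π) × [bracket] = (2133/π) × 0.889874 = 604.18 W/m².
— Configuration B (φ=-45.1°):
Solar declination: sin δ = sin ε · sin λ_s = sin 50.00° × sin 188.3° = -0.11058, so δ = -6.349°.
cos H₀ = −tan(-45.1°) tan(-6.349°) = -0.1117, H₀ = 1.6827 rad.
Bracket: H₀ sin φ sin δ + cos φ cos δ sin H₀ = 1.6827×-0.70834×-0.11058 + 0.70587×0.99387×0.99375 = 0.131803 + 0.697158 = 0.828961.
Q̄ = (S₀/π) × [bracket] = (2133/π) × 0.828961 = 562.83 W/m².
Ratio Q̄_A / Q̄_B = 604.18 / 562.83 = 1.073.

Q̄_A / Q̄_B ≈ 1.07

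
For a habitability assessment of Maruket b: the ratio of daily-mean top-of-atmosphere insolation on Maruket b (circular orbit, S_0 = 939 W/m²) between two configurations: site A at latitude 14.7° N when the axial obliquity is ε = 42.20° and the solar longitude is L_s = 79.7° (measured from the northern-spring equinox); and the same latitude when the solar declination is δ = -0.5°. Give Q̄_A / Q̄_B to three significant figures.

Q̄_A / Q̄_B ≈ 1.05

— Configuration A (ϕ=+14.7°):
Solar declination: sin δ = sin ε · sin L_s = sin 42.20° × sin 79.7° = 0.66090, so δ = +41.368°.
cos h₀ = −tan(+14.7°) tan(+41.368°) = -0.2310, h₀ = 1.8039 rad.
Bracket: h₀ sin ϕ sin δ + cos ϕ cos δ sin h₀ = 1.8039×0.25376×0.66090 + 0.96727×0.75048×0.97295 = 0.302532 + 0.706281 = 1.008813.
Q̄ = (S_0/π) × [bracket] = (939/π) × 1.008813 = 301.53 W/m².
— Configuration B (ϕ=+14.7°):
cos h₀ = −tan(+14.7°) tan(-0.500°) = 0.0023, h₀ = 1.5685 rad.
Bracket: h₀ sin ϕ sin δ + cos ϕ cos δ sin h₀ = 1.5685×0.25376×-0.00873 + 0.96727×0.99996×1.00000 = -0.003475 + 0.967231 = 0.963756.
Q̄ = (S_0/π) × [bracket] = (939/π) × 0.963756 = 288.06 W/m².
Ratio Q̄_A / Q̄_B = 301.53 / 288.06 = 1.047.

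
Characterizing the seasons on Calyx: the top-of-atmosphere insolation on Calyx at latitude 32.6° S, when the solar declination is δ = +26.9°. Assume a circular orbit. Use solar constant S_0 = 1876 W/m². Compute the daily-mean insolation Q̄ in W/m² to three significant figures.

Q̄ ≈ 244 W/m²

cos h₀ = −tan(-32.6°) tan(+26.900°) = 0.3245, h₀ = 1.2404 rad.
Bracket: h₀ sin ϕ sin δ + cos ϕ cos δ sin h₀ = 1.2404×-0.53877×0.45243 + 0.84245×0.89180×0.94590 = -0.302355 + 0.710652 = 0.408297.
Q̄ = (S_0/π) × [bracket] = (1876/π) × 0.408297 = 243.8 W/m².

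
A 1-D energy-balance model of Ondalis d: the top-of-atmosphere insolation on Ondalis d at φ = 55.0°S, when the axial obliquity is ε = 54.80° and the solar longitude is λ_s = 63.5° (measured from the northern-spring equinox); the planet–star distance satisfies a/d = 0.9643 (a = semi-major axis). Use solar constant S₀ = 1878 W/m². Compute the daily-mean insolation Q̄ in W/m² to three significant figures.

Solar declination: sin δ = sin ε · sin λ_s = sin 54.80° × sin 63.5° = 0.73129, so δ = +46.995°.
cos H₀ = −tan(-55.0°) tan(+46.995°) = 1.5312 ≥ 1 ⇒ polar night, H₀ = 0 and Q̄ = 0.
Inverse-square distance factor (a/d)² = 0.9643² = 0.929874.

Q̄ ≈ 0.00 W/m²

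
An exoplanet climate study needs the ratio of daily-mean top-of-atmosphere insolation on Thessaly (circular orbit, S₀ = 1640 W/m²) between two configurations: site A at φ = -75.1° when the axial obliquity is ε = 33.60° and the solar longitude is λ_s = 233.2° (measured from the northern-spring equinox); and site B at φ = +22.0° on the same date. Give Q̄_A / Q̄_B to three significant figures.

— Configuration A (φ=-75.1°):
Solar declination: sin δ = sin ε · sin λ_s = sin 33.60° × sin 233.2° = -0.44312, so δ = -26.303°.
cos H₀ = −tan(-75.1°) tan(-26.303°) = -1.8577 ≤ −1 ⇒ polar day, H₀ = π.
Bracket: H₀ sin φ sin δ + cos φ cos δ sin H₀ = 3.1416×-0.96638×-0.44312 + 0.25713×0.89646×0.00000 = 1.345303 + 0.000000 = 1.345303.
Q̄ = (S₀/π) × [bracket] = (1640/π) × 1.345303 = 702.29 W/m².
— Configuration B (φ=+22.0°):
cos H₀ = −tan(+22.0°) tan(-26.303°) = 0.1997, H₀ = 1.3697 rad.
Bracket: H₀ sin φ sin δ + cos φ cos δ sin H₀ = 1.3697×0.37461×-0.44312 + 0.92718×0.89646×0.97986 = -0.227366 + 0.814440 = 0.587074.
Q̄ = (S₀/π) × [bracket] = (1640/π) × 0.587074 = 306.47 W/m².
Ratio Q̄_A / Q̄_B = 702.29 / 306.47 = 2.292.

Q̄_A / Q̄_B ≈ 2.29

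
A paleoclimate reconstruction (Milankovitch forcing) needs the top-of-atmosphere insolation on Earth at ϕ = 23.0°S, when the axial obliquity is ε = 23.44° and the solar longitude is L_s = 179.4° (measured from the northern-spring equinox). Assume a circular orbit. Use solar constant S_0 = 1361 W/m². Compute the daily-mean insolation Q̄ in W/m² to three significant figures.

Solar declination: sin δ = sin ε · sin L_s = sin 23.44° × sin 179.4° = 0.00417, so δ = +0.239°.
cos h₀ = −tan(-23.0°) tan(+0.239°) = 0.0018, h₀ = 1.5690 rad.
Bracket: h₀ sin ϕ sin δ + cos ϕ cos δ sin h₀ = 1.5690×-0.39073×0.00417 + 0.92050×0.99999×1.00000 = -0.002556 + 0.920491 = 0.917935.
Q̄ = (S_0/π) × [bracket] = (1361/π) × 0.917935 = 397.7 W/m².

Q̄ ≈ 398 W/m²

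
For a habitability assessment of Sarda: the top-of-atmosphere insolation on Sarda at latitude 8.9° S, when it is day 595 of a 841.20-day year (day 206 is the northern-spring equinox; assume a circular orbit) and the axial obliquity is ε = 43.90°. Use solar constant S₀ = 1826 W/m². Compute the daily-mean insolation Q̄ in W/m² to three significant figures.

Solar longitude: λ_s = 360° × (595 − 206)/841.20 = 166.476°.
sin δ = sin 43.90° × sin 166.476° = 0.16215, so δ = +9.332°.
cos H₀ = −tan(-8.9°) tan(+9.332°) = 0.0257, H₀ = 1.5451 rad.
Bracket: H₀ sin φ sin δ + cos φ cos δ sin H₀ = 1.5451×-0.15471×0.16215 + 0.98796×0.98677×0.99967 = -0.038761 + 0.974568 = 0.935807.
Q̄ = (S₀/π) × [bracket] = (1826/π) × 0.935807 = 543.9 W/m².

Q̄ ≈ 544 W/m²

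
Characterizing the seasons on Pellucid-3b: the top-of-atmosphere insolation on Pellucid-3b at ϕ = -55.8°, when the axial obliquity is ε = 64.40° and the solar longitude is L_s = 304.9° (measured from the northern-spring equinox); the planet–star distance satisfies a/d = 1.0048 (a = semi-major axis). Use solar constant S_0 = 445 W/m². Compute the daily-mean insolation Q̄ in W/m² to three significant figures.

Q̄ ≈ 275 W/m²

Solar declination: sin δ = sin ε · sin L_s = sin 64.40° × sin 304.9° = -0.73964, so δ = -47.701°.
cos h₀ = −tan(-55.8°) tan(-47.701°) = -1.6171 ≤ −1 ⇒ polar day, h₀ = π.
Bracket: h₀ sin ϕ sin δ + cos ϕ cos δ sin h₀ = 3.1416×-0.82708×-0.73964 + 0.56208×0.67300×0.00000 = 1.921847 + 0.000000 = 1.921847.
Inverse-square distance factor (a/d)² = 1.0048² = 1.009623.
Q̄ = (S_0/π) × 1.009623 × [bracket] = (445/π) × 1.009623 × 1.921847 = 274.8 W/m².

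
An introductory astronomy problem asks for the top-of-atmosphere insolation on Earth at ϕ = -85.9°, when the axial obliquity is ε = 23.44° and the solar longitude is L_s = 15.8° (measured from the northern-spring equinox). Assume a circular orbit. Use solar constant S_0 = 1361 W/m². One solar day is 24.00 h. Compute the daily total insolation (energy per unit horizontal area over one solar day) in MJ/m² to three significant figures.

0.00 MJ/m²

Solar declination: sin δ = sin ε · sin L_s = sin 23.44° × sin 15.8° = 0.10831, so δ = +6.218°.
cos h₀ = −tan(-85.9°) tan(+6.218°) = 1.5199 ≥ 1 ⇒ polar night, h₀ = 0 and Q̄ = 0.
Daily total = Q̄ × 24.00 h × 3600 s/h = 0.00 MJ/m².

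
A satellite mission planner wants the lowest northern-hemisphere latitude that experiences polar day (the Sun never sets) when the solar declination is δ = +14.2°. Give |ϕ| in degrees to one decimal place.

Polar day requires cos h₀ = −tan ϕ tan δ ≤ −1, i.e. tan ϕ tan δ ≥ 1.
The boundary is |tan ϕ| · |tan δ| = 1, so |ϕ| = 90° − |δ| = 90° − 14.2° = 75.8° in the northern hemisphere.

|ϕ| = 75.8°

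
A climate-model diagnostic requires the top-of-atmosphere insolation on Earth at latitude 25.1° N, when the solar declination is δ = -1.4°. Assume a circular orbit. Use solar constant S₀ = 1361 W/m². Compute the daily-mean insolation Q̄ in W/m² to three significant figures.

cos H₀ = −tan(+25.1°) tan(-1.400°) = 0.0114, H₀ = 1.5593 rad.
Bracket: H₀ sin φ sin δ + cos φ cos δ sin H₀ = 1.5593×0.42420×-0.02443 + 0.90557×0.99970×0.99993 = -0.016159 + 0.905235 = 0.889076.
Q̄ = (S₀/π) × [bracket] = (1361/π) × 0.889076 = 385.2 W/m².

Q̄ ≈ 385 W/m²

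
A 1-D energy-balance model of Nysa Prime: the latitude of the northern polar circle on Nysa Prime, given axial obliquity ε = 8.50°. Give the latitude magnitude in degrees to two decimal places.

The polar circle is the lowest latitude that experiences at least one full rotation of continuous daylight at the northern-summer solstice; it lies at |φ| = 90° − ε = 90° − 8.50° = 81.50°.

81.50°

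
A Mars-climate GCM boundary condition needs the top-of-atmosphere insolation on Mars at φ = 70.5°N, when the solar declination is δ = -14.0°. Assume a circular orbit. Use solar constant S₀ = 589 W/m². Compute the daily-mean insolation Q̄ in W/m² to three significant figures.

cos H₀ = −tan(+70.5°) tan(-14.000°) = 0.7041, H₀ = 0.7897 rad.
Bracket: H₀ sin φ sin δ + cos φ cos δ sin H₀ = 0.7897×0.94264×-0.24192 + 0.33381×0.97030×0.71012 = -0.180086 + 0.230005 = 0.049919.
Q̄ = (S₀/π) × [bracket] = (589/π) × 0.049919 = 9.359 W/m².

Q̄ ≈ 9.36 W/m²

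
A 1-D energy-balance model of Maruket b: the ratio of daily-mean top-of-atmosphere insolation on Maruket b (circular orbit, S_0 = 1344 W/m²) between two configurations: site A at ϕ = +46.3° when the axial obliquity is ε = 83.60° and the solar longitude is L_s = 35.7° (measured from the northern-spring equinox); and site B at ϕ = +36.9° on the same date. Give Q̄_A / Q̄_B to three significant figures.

— Configuration A (ϕ=+46.3°):
Solar declination: sin δ = sin ε · sin L_s = sin 83.60° × sin 35.7° = 0.57990, so δ = +35.444°.
cos h₀ = −tan(+46.3°) tan(+35.444°) = -0.7449, h₀ = 2.4111 rad.
Bracket: h₀ sin ϕ sin δ + cos ϕ cos δ sin h₀ = 2.4111×0.72297×0.57990 + 0.69088×0.81468×0.66721 = 1.010854 + 0.375537 = 1.386391.
Q̄ = (S_0/π) × [bracket] = (1344/π) × 1.386391 = 593.11 W/m².
— Configuration B (ϕ=+36.9°):
cos h₀ = −tan(+36.9°) tan(+35.444°) = -0.5344, h₀ = 2.1346 rad.
Bracket: h₀ sin ϕ sin δ + cos ϕ cos δ sin h₀ = 2.1346×0.60042×0.57990 + 0.79968×0.81468×0.84520 = 0.743233 + 0.550634 = 1.293867.
Q̄ = (S_0/π) × [bracket] = (1344/π) × 1.293867 = 553.53 W/m².
Ratio Q̄_A / Q̄_B = 593.11 / 553.53 = 1.072.

Q̄_A / Q̄_B ≈ 1.07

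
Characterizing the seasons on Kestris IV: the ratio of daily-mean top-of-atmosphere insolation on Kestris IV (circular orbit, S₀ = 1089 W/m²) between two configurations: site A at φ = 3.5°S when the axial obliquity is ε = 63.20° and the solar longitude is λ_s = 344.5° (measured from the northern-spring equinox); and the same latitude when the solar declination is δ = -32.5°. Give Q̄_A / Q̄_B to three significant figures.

Q̄_A / Q̄_B ≈ 1.11

— Configuration A (φ=-3.5°):
Solar declination: sin δ = sin ε · sin λ_s = sin 63.20° × sin 344.5° = -0.23853, so δ = -13.800°.
cos H₀ = −tan(-3.5°) tan(-13.800°) = -0.0150, H₀ = 1.5858 rad.
Bracket: H₀ sin φ sin δ + cos φ cos δ sin H₀ = 1.5858×-0.06105×-0.23853 + 0.99813×0.97113×0.99989 = 0.023093 + 0.969207 = 0.992300.
Q̄ = (S₀/π) × [bracket] = (1089/π) × 0.992300 = 343.97 W/m².
— Configuration B (φ=-3.5°):
cos H₀ = −tan(-3.5°) tan(-32.500°) = -0.0390, H₀ = 1.6098 rad.
Bracket: H₀ sin φ sin δ + cos φ cos δ sin H₀ = 1.6098×-0.06105×-0.53730 + 0.99813×0.84339×0.99924 = 0.052805 + 0.841173 = 0.893978.
Q̄ = (S₀/π) × [bracket] = (1089/π) × 0.893978 = 309.89 W/m².
Ratio Q̄_A / Q̄_B = 343.97 / 309.89 = 1.110.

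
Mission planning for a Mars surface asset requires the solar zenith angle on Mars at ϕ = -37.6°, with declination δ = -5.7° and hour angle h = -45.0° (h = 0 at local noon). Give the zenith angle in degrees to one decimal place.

cos θ_z = sin ϕ sin δ + cos ϕ cos δ cos h = 0.060599 + 0.557463 = 0.618062.
θ_z = arccos(0.618062) = 51.8°.

θ_z = 51.8°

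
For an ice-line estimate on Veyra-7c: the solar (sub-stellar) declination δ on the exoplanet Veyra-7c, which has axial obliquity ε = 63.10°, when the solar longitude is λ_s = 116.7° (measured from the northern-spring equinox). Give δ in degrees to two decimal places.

sin δ = sin ε · sin λ_s = sin 63.10° × sin 116.7° = 0.796706.
δ = arcsin(0.796706) = +52.82°.

δ = +52.82°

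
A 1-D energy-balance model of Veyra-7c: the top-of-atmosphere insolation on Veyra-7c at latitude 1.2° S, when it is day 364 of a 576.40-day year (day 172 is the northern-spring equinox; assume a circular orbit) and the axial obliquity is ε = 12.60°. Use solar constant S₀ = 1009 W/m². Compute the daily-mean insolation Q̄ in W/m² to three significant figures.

Solar longitude: λ_s = 360° × (364 − 172)/576.40 = 119.917°.
sin δ = sin 12.60° × sin 119.917° = 0.18908, so δ = +10.899°.
cos H₀ = −tan(-1.2°) tan(+10.899°) = 0.0040, H₀ = 1.5668 rad.
Bracket: H₀ sin φ sin δ + cos φ cos δ sin H₀ = 1.5668×-0.02094×0.18908 + 0.99978×0.98196×0.99999 = -0.006203 + 0.981734 = 0.975531.
Q̄ = (S₀/π) × [bracket] = (1009/π) × 0.975531 = 313.3 W/m².

Q̄ ≈ 313 W/m²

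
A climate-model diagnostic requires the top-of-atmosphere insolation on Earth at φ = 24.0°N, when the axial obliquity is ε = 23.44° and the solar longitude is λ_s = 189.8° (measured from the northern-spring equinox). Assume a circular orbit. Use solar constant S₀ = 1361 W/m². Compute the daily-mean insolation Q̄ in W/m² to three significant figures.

Q̄ ≈ 376 W/m²

Solar declination: sin δ = sin ε · sin λ_s = sin 23.44° × sin 189.8° = -0.06771, so δ = -3.882°.
cos H₀ = −tan(+24.0°) tan(-3.882°) = 0.0302, H₀ = 1.5406 rad.
Bracket: H₀ sin φ sin δ + cos φ cos δ sin H₀ = 1.5406×0.40674×-0.06771 + 0.91355×0.99771×0.99954 = -0.042429 + 0.911039 = 0.868610.
Q̄ = (S₀/π) × [bracket] = (1361/π) × 0.868610 = 376.3 W/m².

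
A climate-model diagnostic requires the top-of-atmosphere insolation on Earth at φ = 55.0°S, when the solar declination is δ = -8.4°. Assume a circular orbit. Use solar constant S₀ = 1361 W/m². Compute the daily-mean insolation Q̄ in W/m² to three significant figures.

cos H₀ = −tan(-55.0°) tan(-8.400°) = -0.2109, H₀ = 1.7833 rad.
Bracket: H₀ sin φ sin δ + cos φ cos δ sin H₀ = 1.7833×-0.81915×-0.14608 + 0.57358×0.98927×0.97751 = 0.213392 + 0.554664 = 0.768056.
Q̄ = (S₀/π) × [bracket] = (1361/π) × 0.768056 = 332.7 W/m².

Q̄ ≈ 333 W/m²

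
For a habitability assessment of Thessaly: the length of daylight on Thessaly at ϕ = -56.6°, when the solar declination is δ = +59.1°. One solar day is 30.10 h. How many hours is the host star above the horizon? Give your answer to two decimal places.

0.00 h

cos h₀ = −tan ϕ · tan δ = 2.5340 ≥ 1, so the host star never rises (polar night) and h₀ = 0.
Daylight = 2h₀/(2π) × 30.10 h = (0.0000/π) × 30.10 = 0.00 h.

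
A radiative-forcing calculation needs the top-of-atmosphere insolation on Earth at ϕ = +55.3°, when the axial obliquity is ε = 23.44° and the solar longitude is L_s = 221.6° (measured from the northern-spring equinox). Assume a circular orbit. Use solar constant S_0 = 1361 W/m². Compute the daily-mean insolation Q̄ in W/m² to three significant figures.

Q̄ ≈ 109 W/m²

Solar declination: sin δ = sin ε · sin L_s = sin 23.44° × sin 221.6° = -0.26410, so δ = -15.314°.
cos h₀ = −tan(+55.3°) tan(-15.314°) = 0.3955, h₀ = 1.1642 rad.
Bracket: h₀ sin ϕ sin δ + cos ϕ cos δ sin h₀ = 1.1642×0.82214×-0.26410 + 0.56928×0.96449×0.91849 = -0.252779 + 0.504311 = 0.251532.
Q̄ = (S_0/π) × [bracket] = (1361/π) × 0.251532 = 109.0 W/m².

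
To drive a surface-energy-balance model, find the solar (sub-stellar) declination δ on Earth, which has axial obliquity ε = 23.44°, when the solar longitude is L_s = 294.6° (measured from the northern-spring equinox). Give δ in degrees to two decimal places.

δ = -21.20°

sin δ = sin ε · sin L_s = sin 23.44° × sin 294.6° = -0.361684.
δ = arcsin(-0.361684) = -21.20°.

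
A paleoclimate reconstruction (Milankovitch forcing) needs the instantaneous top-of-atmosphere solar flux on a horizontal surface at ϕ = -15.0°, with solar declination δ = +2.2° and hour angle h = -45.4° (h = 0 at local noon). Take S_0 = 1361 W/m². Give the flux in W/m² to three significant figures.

909 W/m²

cos θ_z = sin ϕ sin δ + cos ϕ cos δ cos h = -0.009935 + 0.677728 = 0.667793.
Flux = S_0 · cos θ_z = 1361 × 0.667793 = 908.9 W/m².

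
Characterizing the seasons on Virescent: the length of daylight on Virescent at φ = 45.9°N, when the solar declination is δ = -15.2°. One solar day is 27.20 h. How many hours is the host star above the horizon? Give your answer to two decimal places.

11.14 h

cos H₀ = −tan φ · tan δ = −tan(+45.9°) × tan(-15.200°) = 0.2804, so H₀ = 1.2866 rad = 73.72°.
Daylight = 2H₀/(2π) × 27.20 h = (1.2866/π) × 27.20 = 11.14 h.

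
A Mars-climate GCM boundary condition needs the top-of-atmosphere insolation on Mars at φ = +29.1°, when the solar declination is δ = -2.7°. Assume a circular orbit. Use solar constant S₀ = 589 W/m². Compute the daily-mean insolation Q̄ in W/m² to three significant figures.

cos H₀ = −tan(+29.1°) tan(-2.700°) = 0.0262, H₀ = 1.5445 rad.
Bracket: H₀ sin φ sin δ + cos φ cos δ sin H₀ = 1.5445×0.48634×-0.04711 + 0.87377×0.99889×0.99966 = -0.035387 + 0.872503 = 0.837116.
Q̄ = (S₀/π) × [bracket] = (589/π) × 0.837116 = 156.9 W/m².

Q̄ ≈ 157 W/m²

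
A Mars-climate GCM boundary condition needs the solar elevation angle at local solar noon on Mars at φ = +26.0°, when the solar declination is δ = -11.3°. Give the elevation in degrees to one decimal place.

At local noon the hour angle is zero, so the zenith angle equals |φ − δ| = |+26.0° − (-11.300°)| = 37.300°.
Elevation = 90° − 37.300° = 52.7°.

52.7°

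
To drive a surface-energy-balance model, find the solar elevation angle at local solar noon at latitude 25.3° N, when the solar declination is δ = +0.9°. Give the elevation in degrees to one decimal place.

65.6°

At local noon the hour angle is zero, so the zenith angle equals |φ − δ| = |+25.3° − (+0.900°)| = 24.400°.
Elevation = 90° − 24.400° = 65.6°.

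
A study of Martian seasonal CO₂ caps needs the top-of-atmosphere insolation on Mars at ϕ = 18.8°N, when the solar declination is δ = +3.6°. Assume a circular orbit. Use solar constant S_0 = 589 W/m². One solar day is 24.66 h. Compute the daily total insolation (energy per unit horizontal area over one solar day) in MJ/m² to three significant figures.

cos h₀ = −tan(+18.8°) tan(+3.600°) = -0.0214, h₀ = 1.5922 rad.
Bracket: h₀ sin ϕ sin δ + cos ϕ cos δ sin h₀ = 1.5922×0.32227×0.06279 + 0.94665×0.99803×0.99977 = 0.032219 + 0.944568 = 0.976787.
Q̄ = (S_0/π) × [bracket] = (589/π) × 0.976787 = 183.13 W/m².
Daily total = Q̄ × 24.66 h × 3600 s/h = 183.13 × 24.66 × 3600 / 10⁶ = 16.26 MJ/m².

16.3 MJ/m²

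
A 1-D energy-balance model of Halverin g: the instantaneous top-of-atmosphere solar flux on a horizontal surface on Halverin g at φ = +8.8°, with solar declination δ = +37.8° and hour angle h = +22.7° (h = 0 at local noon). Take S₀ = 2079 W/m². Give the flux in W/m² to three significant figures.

1.69e+03 W/m²

cos θ_z = sin φ sin δ + cos φ cos δ cos h = 0.093766 + 0.720367 = 0.814133.
Flux = S₀ · cos θ_z = 2079 × 0.814133 = 1693 W/m².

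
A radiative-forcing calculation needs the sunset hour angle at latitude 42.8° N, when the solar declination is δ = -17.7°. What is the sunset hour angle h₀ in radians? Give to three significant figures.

cos h₀ = −tan ϕ · tan δ = −tan(+42.8°) × tan(-17.700°) = 0.2955, so h₀ = 1.2708 rad = 72.81°.

h₀ = 1.27 rad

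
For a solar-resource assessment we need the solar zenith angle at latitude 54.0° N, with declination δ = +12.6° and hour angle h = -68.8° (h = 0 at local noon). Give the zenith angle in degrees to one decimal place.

cos θ_z = sin ϕ sin δ + cos ϕ cos δ cos h = 0.176482 + 0.207439 = 0.383921.
θ_z = arccos(0.383921) = 67.4°.

θ_z = 67.4°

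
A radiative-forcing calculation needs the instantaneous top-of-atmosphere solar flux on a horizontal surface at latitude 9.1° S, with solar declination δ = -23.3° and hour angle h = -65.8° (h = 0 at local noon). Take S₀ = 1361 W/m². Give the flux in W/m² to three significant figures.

591 W/m²

cos θ_z = sin φ sin δ + cos φ cos δ cos h = 0.062559 + 0.371754 = 0.434313.
Flux = S₀ · cos θ_z = 1361 × 0.434313 = 591.1 W/m².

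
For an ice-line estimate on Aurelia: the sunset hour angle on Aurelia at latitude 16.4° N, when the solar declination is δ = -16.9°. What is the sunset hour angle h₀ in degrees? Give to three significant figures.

cos h₀ = −tan ϕ · tan δ = −tan(+16.4°) × tan(-16.900°) = 0.0894, so h₀ = 1.4813 rad = 84.87°.

h₀ = 84.9°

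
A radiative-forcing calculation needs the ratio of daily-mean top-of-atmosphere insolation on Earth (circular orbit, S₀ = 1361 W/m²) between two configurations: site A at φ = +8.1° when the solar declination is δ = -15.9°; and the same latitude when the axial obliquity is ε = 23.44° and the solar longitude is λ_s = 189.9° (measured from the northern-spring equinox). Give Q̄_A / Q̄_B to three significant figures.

— Configuration A (φ=+8.1°):
cos H₀ = −tan(+8.1°) tan(-15.900°) = 0.0405, H₀ = 1.5302 rad.
Bracket: H₀ sin φ sin δ + cos φ cos δ sin H₀ = 1.5302×0.14090×-0.27396 + 0.99002×0.96174×0.99918 = -0.059067 + 0.951361 = 0.892294.
Q̄ = (S₀/π) × [bracket] = (1361/π) × 0.892294 = 386.56 W/m².
— Configuration B (φ=+8.1°):
Solar declination: sin δ = sin ε · sin λ_s = sin 23.44° × sin 189.9° = -0.06839, so δ = -3.922°.
cos H₀ = −tan(+8.1°) tan(-3.922°) = 0.0098, H₀ = 1.5610 rad.
Bracket: H₀ sin φ sin δ + cos φ cos δ sin H₀ = 1.5610×0.14090×-0.06839 + 0.99002×0.99766×0.99995 = -0.015042 + 0.987654 = 0.972612.
Q̄ = (S₀/π) × [bracket] = (1361/π) × 0.972612 = 421.35 W/m².
Ratio Q̄_A / Q̄_B = 386.56 / 421.35 = 0.9174.

Q̄_A / Q̄_B ≈ 0.917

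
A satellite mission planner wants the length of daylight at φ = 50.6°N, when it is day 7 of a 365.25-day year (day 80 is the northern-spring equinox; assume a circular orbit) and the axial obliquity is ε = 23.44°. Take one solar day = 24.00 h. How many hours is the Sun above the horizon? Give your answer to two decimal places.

Solar longitude: λ_s = 360° × (7 − 80)/365.25 = -71.951°, i.e. -71.951° + 360° = 288.049°.
sin δ = sin 23.44° × sin 288.049° = -0.37821, so δ = -22.223°.
cos H₀ = −tan φ · tan δ = −tan(+50.6°) × tan(-22.223°) = 0.4974, so H₀ = 1.0502 rad = 60.17°.
Daylight = 2H₀/(2π) × 24.00 h = (1.0502/π) × 24.00 = 8.02 h.

8.02 h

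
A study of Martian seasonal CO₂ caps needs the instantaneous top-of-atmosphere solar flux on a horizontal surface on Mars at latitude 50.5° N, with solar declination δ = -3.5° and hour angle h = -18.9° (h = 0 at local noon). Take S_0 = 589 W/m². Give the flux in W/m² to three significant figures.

cos θ_z = sin ϕ sin δ + cos ϕ cos δ cos h = -0.047107 + 0.600662 = 0.553555.
Flux = S_0 · cos θ_z = 589 × 0.553555 = 326.0 W/m².

326 W/m²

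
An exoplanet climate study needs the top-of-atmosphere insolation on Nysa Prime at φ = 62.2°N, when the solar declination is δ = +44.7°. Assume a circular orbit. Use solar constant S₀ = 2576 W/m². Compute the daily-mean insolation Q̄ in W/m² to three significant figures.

cos H₀ = −tan(+62.2°) tan(+44.700°) = -1.8769 ≤ −1 ⇒ polar day, H₀ = π.
Bracket: H₀ sin φ sin δ + cos φ cos δ sin H₀ = 3.1416×0.88458×0.70339 + 0.46639×0.71080×0.00000 = 1.954718 + 0.000000 = 1.954718.
Q̄ = (S₀/π) × [bracket] = (2576/π) × 1.954718 = 1603 W/m².

Q̄ ≈ 1.60e+03 W/m²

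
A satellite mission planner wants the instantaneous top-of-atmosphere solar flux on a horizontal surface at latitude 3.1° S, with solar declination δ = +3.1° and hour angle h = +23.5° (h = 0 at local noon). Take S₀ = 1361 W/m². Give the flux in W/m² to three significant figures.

1.24e+03 W/m²

cos θ_z = sin φ sin δ + cos φ cos δ cos h = -0.002925 + 0.914378 = 0.911453.
Flux = S₀ · cos θ_z = 1361 × 0.911453 = 1240 W/m².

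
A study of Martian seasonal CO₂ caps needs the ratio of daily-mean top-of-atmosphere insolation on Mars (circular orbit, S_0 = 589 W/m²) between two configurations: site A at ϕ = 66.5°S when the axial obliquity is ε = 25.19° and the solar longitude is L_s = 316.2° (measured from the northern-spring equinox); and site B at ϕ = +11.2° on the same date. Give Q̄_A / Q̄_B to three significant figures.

— Configuration A (ϕ=-66.5°):
Solar declination: sin δ = sin ε · sin L_s = sin 25.19° × sin 316.2° = -0.29459, so δ = -17.133°.
cos h₀ = −tan(-66.5°) tan(-17.133°) = -0.7090, h₀ = 2.3588 rad.
Bracket: h₀ sin ϕ sin δ + cos ϕ cos δ sin h₀ = 2.3588×-0.91706×-0.29459 + 0.39875×0.95562×0.70523 = 0.637246 + 0.268730 = 0.905976.
Q̄ = (S_0/π) × [bracket] = (589/π) × 0.905976 = 169.86 W/m².
— Configuration B (ϕ=+11.2°):
cos h₀ = −tan(+11.2°) tan(-17.133°) = 0.0610, h₀ = 1.5097 rad.
Bracket: h₀ sin ϕ sin δ + cos ϕ cos δ sin h₀ = 1.5097×0.19423×-0.29459 + 0.98096×0.95562×0.99814 = -0.086382 + 0.935681 = 0.849299.
Q̄ = (S_0/π) × [bracket] = (589/π) × 0.849299 = 159.23 W/m².
Ratio Q̄_A / Q̄_B = 169.86 / 159.23 = 1.067.

Q̄_A / Q̄_B ≈ 1.07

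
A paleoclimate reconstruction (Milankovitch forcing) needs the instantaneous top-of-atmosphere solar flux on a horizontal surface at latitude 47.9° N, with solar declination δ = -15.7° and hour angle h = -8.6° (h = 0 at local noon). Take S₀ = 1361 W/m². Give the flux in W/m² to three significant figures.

cos θ_z = sin φ sin δ + cos φ cos δ cos h = -0.200779 + 0.638157 = 0.437378.
Flux = S₀ · cos θ_z = 1361 × 0.437378 = 595.3 W/m².

595 W/m²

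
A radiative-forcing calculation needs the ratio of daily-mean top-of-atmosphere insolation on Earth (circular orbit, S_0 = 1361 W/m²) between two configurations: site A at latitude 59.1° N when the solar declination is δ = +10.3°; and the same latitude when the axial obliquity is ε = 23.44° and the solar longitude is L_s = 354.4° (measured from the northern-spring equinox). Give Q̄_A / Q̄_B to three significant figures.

— Configuration A (ϕ=+59.1°):
cos h₀ = −tan(+59.1°) tan(+10.300°) = -0.3037, h₀ = 1.8793 rad.
Bracket: h₀ sin ϕ sin δ + cos ϕ cos δ sin h₀ = 1.8793×0.85806×0.17880 + 0.51354×0.98389×0.95278 = 0.288324 + 0.481408 = 0.769732.
Q̄ = (S_0/π) × [bracket] = (1361/π) × 0.769732 = 333.46 W/m².
— Configuration B (ϕ=+59.1°):
Solar declination: sin δ = sin ε · sin L_s = sin 23.44° × sin 354.4° = -0.03882, so δ = -2.225°.
cos h₀ = −tan(+59.1°) tan(-2.225°) = 0.0649, h₀ = 1.5058 rad.
Bracket: h₀ sin ϕ sin δ + cos ϕ cos δ sin h₀ = 1.5058×0.85806×-0.03882 + 0.51354×0.99925×0.99789 = -0.050158 + 0.512072 = 0.461914.
Q̄ = (S_0/π) × [bracket] = (1361/π) × 0.461914 = 200.11 W/m².
Ratio Q̄_A / Q̄_B = 333.46 / 200.11 = 1.666.

Q̄_A / Q̄_B ≈ 1.67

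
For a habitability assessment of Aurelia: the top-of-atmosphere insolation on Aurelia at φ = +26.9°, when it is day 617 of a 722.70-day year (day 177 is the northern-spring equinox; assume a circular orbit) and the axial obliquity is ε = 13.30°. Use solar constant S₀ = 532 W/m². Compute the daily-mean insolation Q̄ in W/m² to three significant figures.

Q̄ ≈ 132 W/m²

Solar longitude: λ_s = 360° × (617 − 177)/722.70 = 219.178°.
sin δ = sin 13.30° × sin 219.178° = -0.14533, so δ = -8.356°.
cos H₀ = −tan(+26.9°) tan(-8.356°) = 0.0745, H₀ = 1.4962 rad.
Bracket: H₀ sin φ sin δ + cos φ cos δ sin H₀ = 1.4962×0.45243×-0.14533 + 0.89180×0.98938×0.99722 = -0.098378 + 0.879876 = 0.781498.
Q̄ = (S₀/π) × [bracket] = (532/π) × 0.781498 = 132.3 W/m².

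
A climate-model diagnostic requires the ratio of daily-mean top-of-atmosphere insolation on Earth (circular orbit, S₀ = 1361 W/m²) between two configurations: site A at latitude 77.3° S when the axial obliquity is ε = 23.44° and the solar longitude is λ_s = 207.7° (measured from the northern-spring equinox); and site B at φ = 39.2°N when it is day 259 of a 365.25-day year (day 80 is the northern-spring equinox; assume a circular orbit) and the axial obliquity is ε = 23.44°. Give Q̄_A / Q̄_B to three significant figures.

Q̄_A / Q̄_B ≈ 0.726

— Configuration A (φ=-77.3°):
Solar declination: sin δ = sin ε · sin λ_s = sin 23.44° × sin 207.7° = -0.18491, so δ = -10.656°.
cos H₀ = −tan(-77.3°) tan(-10.656°) = -0.8349, H₀ = 2.5588 rad.
Bracket: H₀ sin φ sin δ + cos φ cos δ sin H₀ = 2.5588×-0.97553×-0.18491 + 0.21985×0.98276×0.55040 = 0.461570 + 0.118919 = 0.580489.
Q̄ = (S₀/π) × [bracket] = (1361/π) × 0.580489 = 251.48 W/m².
— Configuration B (φ=+39.2°):
Solar longitude: λ_s = 360° × (259 − 80)/365.25 = 176.427°.
sin δ = sin 23.44° × sin 176.427° = 0.02479, so δ = +1.420°.
cos H₀ = −tan(+39.2°) tan(+1.420°) = -0.0202, H₀ = 1.5910 rad.
Bracket: H₀ sin φ sin δ + cos φ cos δ sin H₀ = 1.5910×0.63203×0.02479 + 0.77494×0.99969×0.99980 = 0.024928 + 0.774545 = 0.799473.
Q̄ = (S₀/π) × [bracket] = (1361/π) × 0.799473 = 346.35 W/m².
Ratio Q̄_A / Q̄_B = 251.48 / 346.35 = 0.7261.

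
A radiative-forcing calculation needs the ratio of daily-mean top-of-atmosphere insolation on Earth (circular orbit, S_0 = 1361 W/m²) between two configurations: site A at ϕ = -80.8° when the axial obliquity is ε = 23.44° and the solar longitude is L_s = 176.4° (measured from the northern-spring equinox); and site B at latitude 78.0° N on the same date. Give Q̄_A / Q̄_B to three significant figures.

Q̄_A / Q̄_B ≈ 0.497

— Configuration A (ϕ=-80.8°):
Solar declination: sin δ = sin ε · sin L_s = sin 23.44° × sin 176.4° = 0.02498, so δ = +1.431°.
cos h₀ = −tan(-80.8°) tan(+1.431°) = 0.1543, h₀ = 1.4159 rad.
Bracket: h₀ sin ϕ sin δ + cos ϕ cos δ sin h₀ = 1.4159×-0.98714×0.02498 + 0.15988×0.99969×0.98803 = -0.034914 + 0.157917 = 0.123003.
Q̄ = (S_0/π) × [bracket] = (1361/π) × 0.123003 = 53.287 W/m².
— Configuration B (ϕ=+78.0°):
cos h₀ = −tan(+78.0°) tan(+1.431°) = -0.1175, h₀ = 1.6886 rad.
Bracket: h₀ sin ϕ sin δ + cos ϕ cos δ sin h₀ = 1.6886×0.97815×0.02498 + 0.20791×0.99969×0.99307 = 0.041260 + 0.206405 = 0.247665.
Q̄ = (S_0/π) × [bracket] = (1361/π) × 0.247665 = 107.29 W/m².
Ratio Q̄_A / Q̄_B = 53.287 / 107.29 = 0.4967.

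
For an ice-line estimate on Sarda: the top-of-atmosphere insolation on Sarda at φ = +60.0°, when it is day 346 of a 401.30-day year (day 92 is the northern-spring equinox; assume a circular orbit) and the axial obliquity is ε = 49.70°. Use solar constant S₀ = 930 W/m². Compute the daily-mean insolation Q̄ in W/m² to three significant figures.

Q̄ ≈ 0.00 W/m²

Solar longitude: λ_s = 360° × (346 − 92)/401.30 = 227.859°.
sin δ = sin 49.70° × sin 227.859° = -0.56552, so δ = -34.438°.
cos H₀ = −tan(+60.0°) tan(-34.438°) = 1.1877 ≥ 1 ⇒ polar night, H₀ = 0 and Q̄ = 0.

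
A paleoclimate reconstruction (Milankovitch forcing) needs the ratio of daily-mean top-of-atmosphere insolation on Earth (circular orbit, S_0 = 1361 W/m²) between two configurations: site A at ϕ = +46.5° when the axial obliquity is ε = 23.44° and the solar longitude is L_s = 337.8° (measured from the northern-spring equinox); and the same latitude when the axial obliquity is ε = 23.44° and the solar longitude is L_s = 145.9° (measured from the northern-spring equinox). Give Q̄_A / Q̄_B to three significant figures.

Q̄_A / Q̄_B ≈ 0.548

— Configuration A (ϕ=+46.5°):
Solar declination: sin δ = sin ε · sin L_s = sin 23.44° × sin 337.8° = -0.15030, so δ = -8.644°.
cos h₀ = −tan(+46.5°) tan(-8.644°) = 0.1602, h₀ = 1.4099 rad.
Bracket: h₀ sin ϕ sin δ + cos ϕ cos δ sin h₀ = 1.4099×0.72537×-0.15030 + 0.68835×0.98864×0.98708 = -0.153712 + 0.671738 = 0.518026.
Q̄ = (S_0/π) × [bracket] = (1361/π) × 0.518026 = 224.42 W/m².
— Configuration B (ϕ=+46.5°):
Solar declination: sin δ = sin ε · sin L_s = sin 23.44° × sin 145.9° = 0.22302, so δ = +12.886°.
cos h₀ = −tan(+46.5°) tan(+12.886°) = -0.2411, h₀ = 1.8143 rad.
Bracket: h₀ sin ϕ sin δ + cos ϕ cos δ sin h₀ = 1.8143×0.72537×0.22302 + 0.68835×0.97481×0.97050 = 0.293503 + 0.651216 = 0.944719.
Q̄ = (S_0/π) × [bracket] = (1361/π) × 0.944719 = 409.27 W/m².
Ratio Q̄_A / Q̄_B = 224.42 / 409.27 = 0.5483.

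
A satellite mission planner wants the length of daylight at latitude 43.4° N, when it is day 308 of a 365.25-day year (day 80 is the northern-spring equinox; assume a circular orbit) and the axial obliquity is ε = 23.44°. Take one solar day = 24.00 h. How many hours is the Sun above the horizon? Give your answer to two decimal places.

9.87 h

Solar longitude: L_s = 360° × (308 − 80)/365.25 = 224.723°.
sin δ = sin 23.44° × sin 224.723° = -0.27991, so δ = -16.255°.
cos h₀ = −tan ϕ · tan δ = −tan(+43.4°) × tan(-16.255°) = 0.2757, so h₀ = 1.2915 rad = 73.99°.
Daylight = 2h₀/(2π) × 24.00 h = (1.2915/π) × 24.00 = 9.87 h.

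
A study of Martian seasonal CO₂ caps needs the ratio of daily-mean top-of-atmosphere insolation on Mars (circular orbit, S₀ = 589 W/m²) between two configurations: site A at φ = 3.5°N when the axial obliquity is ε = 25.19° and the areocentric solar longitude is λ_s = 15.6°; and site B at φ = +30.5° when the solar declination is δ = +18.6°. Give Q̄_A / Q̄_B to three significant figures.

— Configuration A (φ=+3.5°):
sin δ = sin 25.19° × sin 15.6° = 0.11446, so δ = +6.572°.
cos H₀ = −tan(+3.5°) tan(+6.572°) = -0.0070, H₀ = 1.5778 rad.
Bracket: H₀ sin φ sin δ + cos φ cos δ sin H₀ = 1.5778×0.06105×0.11446 + 0.99813×0.99343×0.99998 = 0.011025 + 0.991552 = 1.002577.
Q̄ = (S₀/π) × [bracket] = (589/π) × 1.002577 = 187.97 W/m².
— Configuration B (φ=+30.5°):
cos H₀ = −tan(+30.5°) tan(+18.600°) = -0.1982, H₀ = 1.7704 rad.
Bracket: H₀ sin φ sin δ + cos φ cos δ sin H₀ = 1.7704×0.50754×0.31896 + 0.86163×0.94777×0.98015 = 0.286601 + 0.800417 = 1.087018.
Q̄ = (S₀/π) × [bracket] = (589/π) × 1.087018 = 203.80 W/m².
Ratio Q̄_A / Q̄_B = 187.97 / 203.80 = 0.9223.

Q̄_A / Q̄_B ≈ 0.922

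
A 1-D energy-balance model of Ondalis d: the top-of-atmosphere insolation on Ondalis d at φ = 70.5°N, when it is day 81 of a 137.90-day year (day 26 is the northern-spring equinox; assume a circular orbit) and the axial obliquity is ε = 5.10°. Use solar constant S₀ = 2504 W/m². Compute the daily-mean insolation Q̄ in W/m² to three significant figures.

Q̄ ≈ 331 W/m²

Solar longitude: λ_s = 360° × (81 − 26)/137.90 = 143.582°.
sin δ = sin 5.10° × sin 143.582° = 0.05277, so δ = +3.025°.
cos H₀ = −tan(+70.5°) tan(+3.025°) = -0.1492, H₀ = 1.7206 rad.
Bracket: H₀ sin φ sin δ + cos φ cos δ sin H₀ = 1.7206×0.94264×0.05277 + 0.33381×0.99861×0.98880 = 0.085588 + 0.329613 = 0.415201.
Q̄ = (S₀/π) × [bracket] = (2504/π) × 0.415201 = 330.9 W/m².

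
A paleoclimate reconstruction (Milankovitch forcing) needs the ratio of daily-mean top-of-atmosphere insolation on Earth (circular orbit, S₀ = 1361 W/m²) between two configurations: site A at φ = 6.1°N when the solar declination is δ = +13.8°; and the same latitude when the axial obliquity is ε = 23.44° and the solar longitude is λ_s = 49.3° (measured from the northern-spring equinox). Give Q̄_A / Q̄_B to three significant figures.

Q̄_A / Q̄_B ≈ 1.01

— Configuration A (φ=+6.1°):
cos H₀ = −tan(+6.1°) tan(+13.800°) = -0.0262, H₀ = 1.5970 rad.
Bracket: H₀ sin φ sin δ + cos φ cos δ sin H₀ = 1.5970×0.10626×0.23853 + 0.99434×0.97113×0.99966 = 0.040478 + 0.965305 = 1.005783.
Q̄ = (S₀/π) × [bracket] = (1361/π) × 1.005783 = 435.73 W/m².
— Configuration B (φ=+6.1°):
Solar declination: sin δ = sin ε · sin λ_s = sin 23.44° × sin 49.3° = 0.30158, so δ = +17.552°.
cos H₀ = −tan(+6.1°) tan(+17.552°) = -0.0338, H₀ = 1.6046 rad.
Bracket: H₀ sin φ sin δ + cos φ cos δ sin H₀ = 1.6046×0.10626×0.30158 + 0.99434×0.95344×0.99943 = 0.051421 + 0.947503 = 0.998924.
Q̄ = (S₀/π) × [bracket] = (1361/π) × 0.998924 = 432.75 W/m².
Ratio Q̄_A / Q̄_B = 435.73 / 432.75 = 1.007.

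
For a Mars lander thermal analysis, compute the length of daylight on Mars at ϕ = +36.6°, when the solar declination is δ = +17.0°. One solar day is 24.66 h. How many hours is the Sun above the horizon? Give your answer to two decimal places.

cos h₀ = −tan ϕ · tan δ = −tan(+36.6°) × tan(+17.000°) = -0.2271, so h₀ = 1.7998 rad = 103.12°.
Daylight = 2h₀/(2π) × 24.66 h = (1.7998/π) × 24.66 = 14.13 h.

14.13 h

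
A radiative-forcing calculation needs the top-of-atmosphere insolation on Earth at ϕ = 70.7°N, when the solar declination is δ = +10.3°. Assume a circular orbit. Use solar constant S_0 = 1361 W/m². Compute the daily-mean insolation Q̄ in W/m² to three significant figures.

Q̄ ≈ 275 W/m²

cos h₀ = −tan(+70.7°) tan(+10.300°) = -0.5189, h₀ = 2.1164 rad.
Bracket: h₀ sin ϕ sin δ + cos ϕ cos δ sin h₀ = 2.1164×0.94380×0.17880 + 0.33051×0.98389×0.85481 = 0.357146 + 0.277972 = 0.635118.
Q̄ = (S_0/π) × [bracket] = (1361/π) × 0.635118 = 275.1 W/m².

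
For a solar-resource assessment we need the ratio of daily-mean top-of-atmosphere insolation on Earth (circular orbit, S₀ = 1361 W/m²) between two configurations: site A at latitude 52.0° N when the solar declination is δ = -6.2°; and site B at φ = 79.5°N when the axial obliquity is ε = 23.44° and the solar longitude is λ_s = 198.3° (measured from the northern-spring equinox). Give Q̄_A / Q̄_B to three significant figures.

Q̄_A / Q̄_B ≈ 15.4

— Configuration A (φ=+52.0°):
cos H₀ = −tan(+52.0°) tan(-6.200°) = 0.1390, H₀ = 1.4313 rad.
Bracket: H₀ sin φ sin δ + cos φ cos δ sin H₀ = 1.4313×0.78801×-0.10800 + 0.61566×0.99415×0.99029 = -0.121811 + 0.606115 = 0.484304.
Q̄ = (S₀/π) × [bracket] = (1361/π) × 0.484304 = 209.81 W/m².
— Configuration B (φ=+79.5°):
Solar declination: sin δ = sin ε · sin λ_s = sin 23.44° × sin 198.3° = -0.12490, so δ = -7.175°.
cos H₀ = −tan(+79.5°) tan(-7.175°) = 0.6792, H₀ = 0.8241 rad.
Bracket: H₀ sin φ sin δ + cos φ cos δ sin H₀ = 0.8241×0.98325×-0.12490 + 0.18224×0.99217×0.73392 = -0.101206 + 0.132702 = 0.031496.
Q̄ = (S₀/π) × [bracket] = (1361/π) × 0.031496 = 13.645 W/m².
Ratio Q̄_A / Q̄_B = 209.81 / 13.645 = 15.38.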